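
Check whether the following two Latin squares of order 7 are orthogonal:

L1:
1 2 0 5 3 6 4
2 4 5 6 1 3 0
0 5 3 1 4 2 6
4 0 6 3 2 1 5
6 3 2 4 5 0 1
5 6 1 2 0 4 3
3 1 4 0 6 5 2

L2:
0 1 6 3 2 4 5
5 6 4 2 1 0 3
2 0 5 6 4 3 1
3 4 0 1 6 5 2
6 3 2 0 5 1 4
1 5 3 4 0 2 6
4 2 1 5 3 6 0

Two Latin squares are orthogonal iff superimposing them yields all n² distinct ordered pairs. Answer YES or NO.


Form the n² = 49 superimposed pairs (L1[i][j], L2[i][j]), row by row (rows and columns indexed from 0):
row 0: (1,0) (2,1) (0,6) (5,3) (3,2) (6,4) (4,5)
row 1: (2,5) (4,6) (5,4) (6,2) (1,1) (3,0) (0,3)
row 2: (0,2) (5,0) (3,5) (1,6) (4,4) (2,3) (6,1)
row 3: (4,3) (0,4) (6,0) (3,1) (2,6) (1,5) (5,2)
row 4: (6,6) (3,3) (2,2) (4,0) (5,5) (0,1) (1,4)
row 5: (5,1) (6,5) (1,3) (2,4) (0,0) (4,2) (3,6)
row 6: (3,4) (1,2) (4,1) (0,5) (6,3) (5,6) (2,0)
Orthogonality requires all 49 pairs distinct.
Check by first coordinate: for each symbol s of L1, list the L2 entries in the n cells where L1 = s; they must all differ.
  L1 = 0: L2 entries (in reading order) 6, 3, 2, 4, 1, 0, 5 — all 7 distinct ✓
  L1 = 1: L2 entries (in reading order) 0, 1, 6, 5, 4, 3, 2 — all 7 distinct ✓
  L1 = 2: L2 entries (in reading order) 1, 5, 3, 6, 2, 4, 0 — all 7 distinct ✓
  L1 = 3: L2 entries (in reading order) 2, 0, 5, 1, 3, 6, 4 — all 7 distinct ✓
  L1 = 4: L2 entries (in reading order) 5, 6, 4, 3, 0, 2, 1 — all 7 distinct ✓
  L1 = 5: L2 entries (in reading order) 3, 4, 0, 2, 5, 1, 6 — all 7 distinct ✓
  L1 = 6: L2 entries (in reading order) 4, 2, 1, 0, 6, 5, 3 — all 7 distinct ✓
Every symbol of L1 meets every symbol of L2 exactly once, so all 49 pairs are distinct (49 of 49).
Conclusion: YES.

YES


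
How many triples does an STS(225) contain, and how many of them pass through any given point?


An STS(v) is a 2-(v, 3, 1) BIBD: block size k = 3, λ = 1.
Replication: r(k − 1) = λ(v − 1) ⇒ r·2 = 225 − 1 = 224 ⇒ r = 112.
Block count: b = v(v − 1)/6 = 225·224/6 = 50400/6 = 8400.

r = 112, b = 8400.


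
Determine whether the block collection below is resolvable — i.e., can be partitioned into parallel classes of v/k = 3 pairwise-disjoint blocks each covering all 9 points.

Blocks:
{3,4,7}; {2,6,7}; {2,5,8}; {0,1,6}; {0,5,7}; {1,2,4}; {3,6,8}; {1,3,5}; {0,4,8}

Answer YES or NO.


v = 9, block size k = 3, number of blocks = 9.
For resolvability, blocks must partition into parallel classes of size v/k = 3.
Total blocks must therefore be a multiple of 3: 9 = 3·3 + 0 ⇒ divisible ✓.
Greedy packing gives 3 candidate class(es). Each should be a full parallel class (size 3, covers all 9 points).
  Class 1 (3 blocks): {3,4,7}; {2,5,8}; {0,1,6}. Points covered: [0, 1, 2, 3, 4, 5, 6, 7, 8].
  Class 2 (3 blocks): {2,6,7}; {1,3,5}; {0,4,8}. Points covered: [0, 1, 2, 3, 4, 5, 6, 7, 8].
  Class 3 (3 blocks): {0,5,7}; {1,2,4}; {3,6,8}. Points covered: [0, 1, 2, 3, 4, 5, 6, 7, 8].
All classes full (size 3)? YES. All classes cover every point? YES.
Resolvable? YES.

YES


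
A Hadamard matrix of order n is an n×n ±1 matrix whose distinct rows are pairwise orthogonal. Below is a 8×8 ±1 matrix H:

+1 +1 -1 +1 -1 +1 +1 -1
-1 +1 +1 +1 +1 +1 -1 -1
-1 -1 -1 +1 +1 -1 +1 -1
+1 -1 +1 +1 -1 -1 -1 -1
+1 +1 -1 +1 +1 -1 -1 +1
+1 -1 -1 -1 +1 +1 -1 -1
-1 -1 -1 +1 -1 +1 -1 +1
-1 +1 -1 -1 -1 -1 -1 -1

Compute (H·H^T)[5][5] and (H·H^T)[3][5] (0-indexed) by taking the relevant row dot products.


Row 3 of H: [1, -1, 1, 1, -1, -1, -1, -1].
Row 5 of H: [1, -1, -1, -1, 1, 1, -1, -1].
(H·H^T)[5][5] = Σ_j H[5][j]·H[5][j] = (1)² + (-1)² + (-1)² + (-1)² + (1)² + (1)² + (-1)² + (-1)² = 1 + 1 + 1 + 1 + 1 + 1 + 1 + 1 = 8.
(H·H^T)[3][5] = Σ_j H[3][j]·H[5][j] = (1)·(1) + (-1)·(-1) + (1)·(-1) + (1)·(-1) + (-1)·(1) + (-1)·(1) + (-1)·(-1) + (-1)·(-1) = 1 + 1 + -1 + -1 + -1 + -1 + 1 + 1 = 0.
So rows 3 and 5 are orthogonal; the diagonal entry equals n = 8.

(5,5) entry = 8; (3,5) entry = 0.


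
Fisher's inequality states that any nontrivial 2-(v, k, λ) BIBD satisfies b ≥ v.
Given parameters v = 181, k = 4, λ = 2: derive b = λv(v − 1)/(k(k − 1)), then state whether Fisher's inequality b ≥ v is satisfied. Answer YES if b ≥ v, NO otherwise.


b = λv(v − 1)/(k(k − 1)) = 2·181·180/(4·3) = 65160/12 = 5430.
Compare with v = 181: b ≥ v, so Fisher's inequality holds.

YES


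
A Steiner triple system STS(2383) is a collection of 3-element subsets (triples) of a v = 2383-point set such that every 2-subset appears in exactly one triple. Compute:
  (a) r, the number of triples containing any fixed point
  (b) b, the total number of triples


An STS(v) is a 2-(v, 3, 1) BIBD: block size k = 3, λ = 1.
Replication: r(k − 1) = λ(v − 1) ⇒ r·2 = 2383 − 1 = 2382 ⇒ r = 1191.
Block count: bk = vr ⇒ b·3 = 2383·1191 = 2838153 ⇒ b = 946051.

r = 1191, b = 946051.


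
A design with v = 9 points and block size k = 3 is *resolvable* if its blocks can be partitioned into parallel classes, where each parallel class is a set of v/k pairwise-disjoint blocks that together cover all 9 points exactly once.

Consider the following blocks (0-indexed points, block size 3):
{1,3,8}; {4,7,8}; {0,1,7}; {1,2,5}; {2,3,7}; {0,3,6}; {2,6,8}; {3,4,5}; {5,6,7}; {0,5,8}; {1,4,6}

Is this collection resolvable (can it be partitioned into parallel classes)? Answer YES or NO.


v = 9, block size k = 3, number of blocks = 11.
For resolvability, blocks must partition into parallel classes of size v/k = 3.
Total blocks must therefore be a multiple of 3: 11 = 3·3 + 2 ⇒ not divisible ✗.
Resolvable? NO.

NO


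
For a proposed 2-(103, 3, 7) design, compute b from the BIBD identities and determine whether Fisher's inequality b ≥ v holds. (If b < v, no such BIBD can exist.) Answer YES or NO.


r = λ(v − 1)/(k − 1) = 7·102/2 = 357.
b = vr/k = 103·357/3 = 12257.
Fisher's inequality: b ≥ v ⇔ 12257 ≥ 103? YES.

YES


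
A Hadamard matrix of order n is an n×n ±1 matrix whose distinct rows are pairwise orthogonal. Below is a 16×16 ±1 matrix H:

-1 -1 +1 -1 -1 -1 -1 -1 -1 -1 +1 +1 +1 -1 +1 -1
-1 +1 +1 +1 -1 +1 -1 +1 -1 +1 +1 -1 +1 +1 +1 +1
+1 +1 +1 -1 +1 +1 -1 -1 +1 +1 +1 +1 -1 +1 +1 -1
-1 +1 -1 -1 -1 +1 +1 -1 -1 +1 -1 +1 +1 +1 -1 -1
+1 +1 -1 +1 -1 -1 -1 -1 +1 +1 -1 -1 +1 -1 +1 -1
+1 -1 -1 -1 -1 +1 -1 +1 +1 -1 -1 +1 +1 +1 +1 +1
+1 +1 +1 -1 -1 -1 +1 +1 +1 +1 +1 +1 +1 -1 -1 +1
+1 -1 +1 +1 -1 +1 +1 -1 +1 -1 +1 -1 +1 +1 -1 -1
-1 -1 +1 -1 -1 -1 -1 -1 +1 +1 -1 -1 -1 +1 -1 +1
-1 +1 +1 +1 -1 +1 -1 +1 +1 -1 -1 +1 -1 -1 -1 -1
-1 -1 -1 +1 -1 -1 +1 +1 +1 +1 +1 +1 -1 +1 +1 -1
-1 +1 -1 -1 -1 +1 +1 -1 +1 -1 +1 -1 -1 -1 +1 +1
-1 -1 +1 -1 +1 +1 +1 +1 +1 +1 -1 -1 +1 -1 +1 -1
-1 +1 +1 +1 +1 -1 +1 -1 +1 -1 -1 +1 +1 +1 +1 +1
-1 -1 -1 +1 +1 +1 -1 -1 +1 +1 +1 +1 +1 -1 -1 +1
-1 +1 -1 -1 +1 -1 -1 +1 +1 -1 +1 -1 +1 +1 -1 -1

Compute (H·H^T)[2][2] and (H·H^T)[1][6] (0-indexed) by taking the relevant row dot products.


Row 1 of H: [-1, 1, 1, 1, -1, 1, -1, 1, -1, 1, 1, -1, 1, 1, 1, 1].
Row 2 of H: [1, 1, 1, -1, 1, 1, -1, -1, 1, 1, 1, 1, -1, 1, 1, -1].
Row 6 of H: [1, 1, 1, -1, -1, -1, 1, 1, 1, 1, 1, 1, 1, -1, -1, 1].
(H·H^T)[2][2] = Σ_j H[2][j]·H[2][j] = (1)² + (1)² + (1)² + (-1)² + (1)² + (1)² + (-1)² + (-1)² + (1)² + (1)² + (1)² + (1)² + (-1)² + (1)² + (1)² + (-1)² = 1 + 1 + 1 + 1 + 1 + 1 + 1 + 1 + 1 + 1 + 1 + 1 + 1 + 1 + 1 + 1 = 16.
(H·H^T)[1][6] = Σ_j H[1][j]·H[6][j] = (-1)·(1) + (1)·(1) + (1)·(1) + (1)·(-1) + (-1)·(-1) + (1)·(-1) + (-1)·(1) + (1)·(1) + (-1)·(1) + (1)·(1) + (1)·(1) + (-1)·(1) + (1)·(1) + (1)·(-1) + (1)·(-1) + (1)·(1) = -1 + 1 + 1 + -1 + 1 + -1 + -1 + 1 + -1 + 1 + 1 + -1 + 1 + -1 + -1 + 1 = 0.
So rows 1 and 6 are orthogonal; the diagonal entry equals n = 16.

(2,2) entry = 16; (1,6) entry = 0.


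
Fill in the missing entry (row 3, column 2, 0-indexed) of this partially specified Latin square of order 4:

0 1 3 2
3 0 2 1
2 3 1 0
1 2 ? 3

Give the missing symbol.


Row 3 contains symbols [1, 2, 3] — missing [0].
Column 2 contains symbols [1, 2, 3] — missing [0].
The missing symbol must appear in both missing sets; intersection = [0].
Therefore the hidden value is 0.

Missing value = 0.


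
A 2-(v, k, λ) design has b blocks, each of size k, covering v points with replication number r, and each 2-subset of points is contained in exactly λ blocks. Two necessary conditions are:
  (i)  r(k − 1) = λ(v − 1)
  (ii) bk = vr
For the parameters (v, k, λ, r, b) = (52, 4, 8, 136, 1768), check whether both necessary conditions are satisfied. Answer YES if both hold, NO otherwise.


Condition (i): r(k − 1) = 136·3 = 408; λ(v − 1) = 8·51 = 408. Match? YES.
Condition (ii): bk = 1768·4 = 7072; vr = 52·136 = 7072. Match? YES.
Both conditions hold? YES.

YES


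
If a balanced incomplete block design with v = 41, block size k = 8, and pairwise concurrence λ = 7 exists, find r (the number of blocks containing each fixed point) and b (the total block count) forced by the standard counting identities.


Any 2-(v, k, λ) BIBD satisfies two necessary conditions:
  (i)  Each point sits in r blocks, and counting incidences through any fixed point gives r(k − 1) = λ(v − 1), so r = λ(v − 1)/(k − 1).
  (ii) Total incidences bk = vr, so b = vr/k.
Step 1: r = λ(v − 1)/(k − 1) = 7·(41 − 1)/(8 − 1) = 7·40/7 = 280/7 = 40.
Step 2: b = vr/k = 41·40/8 = 1640/8 = 205.
Check integrality: r = 40 ∈ Z ✓, b = 205 ∈ Z ✓.
(These identities are necessary conditions: they determine r and b for any design with these parameters, but do not by themselves prove that one exists.)

r = 40, b = 205.


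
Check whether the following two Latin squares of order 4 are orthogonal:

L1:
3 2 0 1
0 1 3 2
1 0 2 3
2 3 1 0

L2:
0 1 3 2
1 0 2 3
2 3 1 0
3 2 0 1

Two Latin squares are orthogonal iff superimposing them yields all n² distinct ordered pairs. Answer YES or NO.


Form the n² = 16 superimposed pairs (L1[i][j], L2[i][j]), row by row (rows and columns indexed from 0):
row 0: (3,0) (2,1) (0,3) (1,2)
row 1: (0,1) (1,0) (3,2) (2,3)
row 2: (1,2) (0,3) (2,1) (3,0)
row 3: (2,3) (3,2) (1,0) (0,1)
Orthogonality requires all 16 pairs distinct.
But the pair (1,2) repeats: cell (0,3) has L1 = 1, L2 = 2, and cell (2,0) has L1 = 1, L2 = 2.
A repeated pair means some other pair never occurs (only 8 distinct pairs out of 16), so the squares are not orthogonal.
Conclusion: NO.

NO


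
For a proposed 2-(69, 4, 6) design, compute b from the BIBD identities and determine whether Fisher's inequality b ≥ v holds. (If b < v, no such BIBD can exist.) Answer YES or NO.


r = λ(v − 1)/(k − 1) = 6·68/3 = 136.
b = vr/k = 69·136/4 = 2346.
Fisher's inequality: b ≥ v ⇔ 2346 ≥ 69? YES.

YES


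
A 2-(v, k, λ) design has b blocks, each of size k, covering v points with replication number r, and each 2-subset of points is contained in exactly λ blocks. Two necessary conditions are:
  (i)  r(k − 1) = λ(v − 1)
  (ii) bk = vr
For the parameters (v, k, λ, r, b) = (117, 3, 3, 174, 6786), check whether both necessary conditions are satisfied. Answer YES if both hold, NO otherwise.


Condition (i): r(k − 1) = 174·2 = 348; λ(v − 1) = 3·116 = 348. Match? YES.
Condition (ii): bk = 6786·3 = 20358; vr = 117·174 = 20358. Match? YES.
Both conditions hold? YES.

YES


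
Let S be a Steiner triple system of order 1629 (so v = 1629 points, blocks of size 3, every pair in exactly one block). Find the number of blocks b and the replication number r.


An STS(v) is a 2-(v, 3, 1) BIBD: block size k = 3, λ = 1.
Replication: r(k − 1) = λ(v − 1) ⇒ r·2 = 1629 − 1 = 1628 ⇒ r = 814.
Block count: bk = vr ⇒ b·3 = 1629·814 = 1326006 ⇒ b = 442002.
(Check via b = v(v − 1)/6 = 1629·1628/6 = 2652012/6 = 442002.)

r = 814, b = 442002.


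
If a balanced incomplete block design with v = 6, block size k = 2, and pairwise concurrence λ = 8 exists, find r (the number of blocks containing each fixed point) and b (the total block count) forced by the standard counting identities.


Any 2-(v, k, λ) BIBD satisfies two necessary conditions:
  (i)  Each point sits in r blocks, and counting incidences through any fixed point gives r(k − 1) = λ(v − 1), so r = λ(v − 1)/(k − 1).
  (ii) Total incidences bk = vr, so b = vr/k.
Step 1: r = λ(v − 1)/(k − 1) = 8·(6 − 1)/(2 − 1) = 8·5/1 = 40/1 = 40.
Step 2: b = vr/k = 6·40/2 = 240/2 = 120.
Check integrality: r = 40 ∈ Z ✓, b = 120 ∈ Z ✓.
(These identities are necessary conditions: they determine r and b for any design with these parameters, but do not by themselves prove that one exists.)

r = 40, b = 120.


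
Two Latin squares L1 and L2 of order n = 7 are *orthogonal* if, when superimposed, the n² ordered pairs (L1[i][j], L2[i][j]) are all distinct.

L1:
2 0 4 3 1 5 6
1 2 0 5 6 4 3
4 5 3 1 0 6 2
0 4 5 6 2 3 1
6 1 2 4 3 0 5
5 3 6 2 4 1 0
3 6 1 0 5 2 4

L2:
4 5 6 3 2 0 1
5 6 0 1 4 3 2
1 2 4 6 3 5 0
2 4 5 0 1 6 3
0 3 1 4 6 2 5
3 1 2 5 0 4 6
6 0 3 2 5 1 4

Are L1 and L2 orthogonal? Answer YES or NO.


Form the n² = 49 superimposed pairs (L1[i][j], L2[i][j]), row by row (rows and columns indexed from 0):
row 0: (2,4) (0,5) (4,6) (3,3) (1,2) (5,0) (6,1)
row 1: (1,5) (2,6) (0,0) (5,1) (6,4) (4,3) (3,2)
row 2: (4,1) (5,2) (3,4) (1,6) (0,3) (6,5) (2,0)
row 3: (0,2) (4,4) (5,5) (6,0) (2,1) (3,6) (1,3)
row 4: (6,0) (1,3) (2,1) (4,4) (3,6) (0,2) (5,5)
row 5: (5,3) (3,1) (6,2) (2,5) (4,0) (1,4) (0,6)
row 6: (3,6) (6,0) (1,3) (0,2) (5,5) (2,1) (4,4)
Orthogonality requires all 49 pairs distinct.
But the pair (6,0) repeats: cell (3,3) has L1 = 6, L2 = 0, and cell (4,0) has L1 = 6, L2 = 0.
A repeated pair means some other pair never occurs (only 35 distinct pairs out of 49), so the squares are not orthogonal.
Conclusion: NO.

NO


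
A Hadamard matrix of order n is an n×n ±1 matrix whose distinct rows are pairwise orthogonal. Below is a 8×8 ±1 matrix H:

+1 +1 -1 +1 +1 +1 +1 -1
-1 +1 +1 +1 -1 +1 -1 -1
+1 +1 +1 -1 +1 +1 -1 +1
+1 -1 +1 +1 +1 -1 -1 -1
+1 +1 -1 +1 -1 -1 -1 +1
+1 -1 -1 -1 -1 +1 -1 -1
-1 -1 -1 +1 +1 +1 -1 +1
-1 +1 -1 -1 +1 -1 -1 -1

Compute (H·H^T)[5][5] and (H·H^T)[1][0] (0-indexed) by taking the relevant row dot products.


Row 0 of H: [1, 1, -1, 1, 1, 1, 1, -1].
Row 1 of H: [-1, 1, 1, 1, -1, 1, -1, -1].
Row 5 of H: [1, -1, -1, -1, -1, 1, -1, -1].
(H·H^T)[5][5] = Σ_j H[5][j]·H[5][j] = (1)² + (-1)² + (-1)² + (-1)² + (-1)² + (1)² + (-1)² + (-1)² = 1 + 1 + 1 + 1 + 1 + 1 + 1 + 1 = 8.
(H·H^T)[1][0] = Σ_j H[1][j]·H[0][j] = (-1)·(1) + (1)·(1) + (1)·(-1) + (1)·(1) + (-1)·(1) + (1)·(1) + (-1)·(1) + (-1)·(-1) = -1 + 1 + -1 + 1 + -1 + 1 + -1 + 1 = 0.
So rows 1 and 0 are orthogonal; the diagonal entry equals n = 8.

(5,5) entry = 8; (1,0) entry = 0.


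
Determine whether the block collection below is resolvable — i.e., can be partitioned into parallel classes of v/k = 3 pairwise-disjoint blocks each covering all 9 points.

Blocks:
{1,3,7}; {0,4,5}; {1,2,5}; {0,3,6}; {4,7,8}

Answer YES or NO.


v = 9, block size k = 3, number of blocks = 5.
For resolvability, blocks must partition into parallel classes of size v/k = 3.
Total blocks must therefore be a multiple of 3: 5 = 3·1 + 2 ⇒ not divisible ✗.
Resolvable? NO.

NO


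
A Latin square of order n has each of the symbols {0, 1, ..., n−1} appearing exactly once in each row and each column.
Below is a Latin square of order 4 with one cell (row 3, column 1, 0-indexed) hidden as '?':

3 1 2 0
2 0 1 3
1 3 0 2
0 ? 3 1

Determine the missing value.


Row 3 contains symbols [0, 1, 3] — missing [2].
Column 1 contains symbols [0, 1, 3] — missing [2].
The missing symbol must appear in both missing sets; intersection = [2].
Therefore the hidden value is 2.

Missing value = 2.


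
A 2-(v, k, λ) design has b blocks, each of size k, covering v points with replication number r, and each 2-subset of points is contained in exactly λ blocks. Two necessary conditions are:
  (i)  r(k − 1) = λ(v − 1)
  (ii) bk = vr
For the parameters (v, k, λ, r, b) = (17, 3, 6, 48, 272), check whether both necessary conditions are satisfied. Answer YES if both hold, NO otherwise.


Condition (i): r(k − 1) = 48·2 = 96; λ(v − 1) = 6·16 = 96. Match? YES.
Condition (ii): bk = 272·3 = 816; vr = 17·48 = 816. Match? YES.
Both conditions hold? YES.

YES


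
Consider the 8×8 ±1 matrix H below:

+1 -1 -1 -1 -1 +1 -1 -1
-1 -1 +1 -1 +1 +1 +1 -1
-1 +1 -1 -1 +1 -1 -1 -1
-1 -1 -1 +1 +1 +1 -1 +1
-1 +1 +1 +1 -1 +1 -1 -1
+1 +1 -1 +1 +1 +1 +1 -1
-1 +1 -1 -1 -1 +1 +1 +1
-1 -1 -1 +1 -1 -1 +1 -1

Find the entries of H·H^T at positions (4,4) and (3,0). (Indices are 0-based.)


Row 0 of H: [1, -1, -1, -1, -1, 1, -1, -1].
Row 3 of H: [-1, -1, -1, 1, 1, 1, -1, 1].
Row 4 of H: [-1, 1, 1, 1, -1, 1, -1, -1].
(H·H^T)[4][4] = Σ_j H[4][j]·H[4][j] = (-1)² + (1)² + (1)² + (1)² + (-1)² + (1)² + (-1)² + (-1)² = 1 + 1 + 1 + 1 + 1 + 1 + 1 + 1 = 8.
(H·H^T)[3][0] = Σ_j H[3][j]·H[0][j] = (-1)·(1) + (-1)·(-1) + (-1)·(-1) + (1)·(-1) + (1)·(-1) + (1)·(1) + (-1)·(-1) + (1)·(-1) = -1 + 1 + 1 + -1 + -1 + 1 + 1 + -1 = 0.
So rows 3 and 0 are orthogonal; the diagonal entry equals n = 8.

(4,4) entry = 8; (3,0) entry = 0.


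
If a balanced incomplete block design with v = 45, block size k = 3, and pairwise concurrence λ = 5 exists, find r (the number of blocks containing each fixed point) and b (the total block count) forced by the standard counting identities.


Any 2-(v, k, λ) BIBD satisfies two necessary conditions:
  (i)  Each point sits in r blocks, and counting incidences through any fixed point gives r(k − 1) = λ(v − 1), so r = λ(v − 1)/(k − 1).
  (ii) Total incidences bk = vr, so b = vr/k.
Step 1: r = λ(v − 1)/(k − 1) = 5·(45 − 1)/(3 − 1) = 5·44/2 = 220/2 = 110.
Step 2: b = vr/k = 45·110/3 = 4950/3 = 1650.
Check integrality: r = 110 ∈ Z ✓, b = 1650 ∈ Z ✓.
(These identities are necessary conditions: they determine r and b for any design with these parameters, but do not by themselves prove that one exists.)

r = 110, b = 1650.


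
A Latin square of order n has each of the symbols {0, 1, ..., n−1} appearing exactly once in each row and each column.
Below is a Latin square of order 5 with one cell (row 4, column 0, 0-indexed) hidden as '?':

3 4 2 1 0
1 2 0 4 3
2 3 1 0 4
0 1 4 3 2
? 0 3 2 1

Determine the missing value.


Row 4 contains symbols [0, 1, 2, 3] — missing [4].
Column 0 contains symbols [0, 1, 2, 3] — missing [4].
The missing symbol must appear in both missing sets; intersection = [4].
Therefore the hidden value is 4.

Missing value = 4.


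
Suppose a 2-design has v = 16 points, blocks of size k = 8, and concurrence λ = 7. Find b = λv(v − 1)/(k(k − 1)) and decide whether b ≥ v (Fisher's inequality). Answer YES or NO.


r = λ(v − 1)/(k − 1) = 7·15/7 = 15.
b = vr/k = 16·15/8 = 30.
Fisher's inequality: b ≥ v ⇔ 30 ≥ 16? YES.

YES


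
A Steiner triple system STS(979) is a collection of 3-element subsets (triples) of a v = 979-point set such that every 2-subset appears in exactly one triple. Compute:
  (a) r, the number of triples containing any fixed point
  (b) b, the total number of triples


An STS(v) is a 2-(v, 3, 1) BIBD: block size k = 3, λ = 1.
Replication: r(k − 1) = λ(v − 1) ⇒ r·2 = 979 − 1 = 978 ⇒ r = 489.
Block count: b = v(v − 1)/6 = 979·978/6 = 957462/6 = 159577.

r = 489, b = 159577.


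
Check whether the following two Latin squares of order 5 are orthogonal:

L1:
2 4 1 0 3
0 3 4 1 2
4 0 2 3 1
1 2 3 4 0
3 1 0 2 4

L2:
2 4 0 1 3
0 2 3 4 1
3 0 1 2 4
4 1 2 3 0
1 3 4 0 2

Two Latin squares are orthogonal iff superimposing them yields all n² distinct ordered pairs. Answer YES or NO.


Form the n² = 25 superimposed pairs (L1[i][j], L2[i][j]), row by row (rows and columns indexed from 0):
row 0: (2,2) (4,4) (1,0) (0,1) (3,3)
row 1: (0,0) (3,2) (4,3) (1,4) (2,1)
row 2: (4,3) (0,0) (2,1) (3,2) (1,4)
row 3: (1,4) (2,1) (3,2) (4,3) (0,0)
row 4: (3,1) (1,3) (0,4) (2,0) (4,2)
Orthogonality requires all 25 pairs distinct.
But the pair (4,3) repeats: cell (1,2) has L1 = 4, L2 = 3, and cell (2,0) has L1 = 4, L2 = 3.
A repeated pair means some other pair never occurs (only 15 distinct pairs out of 25), so the squares are not orthogonal.
Conclusion: NO.

NO


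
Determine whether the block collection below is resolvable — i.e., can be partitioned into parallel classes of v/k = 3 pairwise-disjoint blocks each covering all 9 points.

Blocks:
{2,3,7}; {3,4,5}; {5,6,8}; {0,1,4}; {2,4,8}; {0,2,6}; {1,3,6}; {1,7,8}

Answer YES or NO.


v = 9, block size k = 3, number of blocks = 8.
For resolvability, blocks must partition into parallel classes of size v/k = 3.
Total blocks must therefore be a multiple of 3: 8 = 3·2 + 2 ⇒ not divisible ✗.
Resolvable? NO.

NO


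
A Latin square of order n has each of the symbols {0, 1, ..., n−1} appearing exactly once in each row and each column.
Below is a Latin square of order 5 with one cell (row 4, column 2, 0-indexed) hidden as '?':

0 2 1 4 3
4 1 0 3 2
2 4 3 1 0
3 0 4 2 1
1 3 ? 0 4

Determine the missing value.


Row 4 contains symbols [0, 1, 3, 4] — missing [2].
Column 2 contains symbols [0, 1, 3, 4] — missing [2].
The missing symbol must appear in both missing sets; intersection = [2].
Therefore the hidden value is 2.

Missing value = 2.


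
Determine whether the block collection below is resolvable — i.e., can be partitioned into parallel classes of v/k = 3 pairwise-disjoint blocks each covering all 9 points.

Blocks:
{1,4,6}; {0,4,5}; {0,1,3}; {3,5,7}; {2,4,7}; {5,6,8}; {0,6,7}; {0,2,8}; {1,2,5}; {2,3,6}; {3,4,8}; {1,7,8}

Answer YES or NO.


v = 9, block size k = 3, number of blocks = 12.
For resolvability, blocks must partition into parallel classes of size v/k = 3.
Total blocks must therefore be a multiple of 3: 12 = 3·4 + 0 ⇒ divisible ✓.
Greedy packing gives 4 candidate class(es). Each should be a full parallel class (size 3, covers all 9 points).
  Class 1 (3 blocks): {1,4,6}; {3,5,7}; {0,2,8}. Points covered: [0, 1, 2, 3, 4, 5, 6, 7, 8].
  Class 2 (3 blocks): {0,4,5}; {2,3,6}; {1,7,8}. Points covered: [0, 1, 2, 3, 4, 5, 6, 7, 8].
  Class 3 (3 blocks): {0,1,3}; {2,4,7}; {5,6,8}. Points covered: [0, 1, 2, 3, 4, 5, 6, 7, 8].
  Class 4 (3 blocks): {0,6,7}; {1,2,5}; {3,4,8}. Points covered: [0, 1, 2, 3, 4, 5, 6, 7, 8].
All classes full (size 3)? YES. All classes cover every point? YES.
Resolvable? YES.

YES


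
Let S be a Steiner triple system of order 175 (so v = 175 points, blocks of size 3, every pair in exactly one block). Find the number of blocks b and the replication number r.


An STS(v) is a 2-(v, 3, 1) BIBD: block size k = 3, λ = 1.
Replication: r(k − 1) = λ(v − 1) ⇒ r·2 = 175 − 1 = 174 ⇒ r = 87.
Block count: bk = vr ⇒ b·3 = 175·87 = 15225 ⇒ b = 5075.

r = 87, b = 5075.


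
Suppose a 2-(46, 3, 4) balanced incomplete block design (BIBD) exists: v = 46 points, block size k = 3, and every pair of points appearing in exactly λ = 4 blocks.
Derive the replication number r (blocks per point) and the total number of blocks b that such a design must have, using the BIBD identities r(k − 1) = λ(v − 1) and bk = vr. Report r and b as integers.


Any 2-(v, k, λ) BIBD satisfies two necessary conditions:
  (i)  Each point sits in r blocks, and counting incidences through any fixed point gives r(k − 1) = λ(v − 1), so r = λ(v − 1)/(k − 1).
  (ii) Total incidences bk = vr, so b = vr/k.
Step 1: r = λ(v − 1)/(k − 1) = 4·(46 − 1)/(3 − 1) = 4·45/2 = 180/2 = 90.
Step 2: b = vr/k = 46·90/3 = 4140/3 = 1380.
Check integrality: r = 90 ∈ Z ✓, b = 1380 ∈ Z ✓.
(These identities are necessary conditions: they determine r and b for any design with these parameters, but do not by themselves prove that one exists.)

r = 90, b = 1380.


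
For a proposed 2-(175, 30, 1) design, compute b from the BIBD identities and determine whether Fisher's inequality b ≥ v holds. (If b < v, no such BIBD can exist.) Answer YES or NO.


r = λ(v − 1)/(k − 1) = 1·174/29 = 6.
b = vr/k = 175·6/30 = 35.
Fisher's inequality: b ≥ v ⇔ 35 ≥ 175? NO.

NO


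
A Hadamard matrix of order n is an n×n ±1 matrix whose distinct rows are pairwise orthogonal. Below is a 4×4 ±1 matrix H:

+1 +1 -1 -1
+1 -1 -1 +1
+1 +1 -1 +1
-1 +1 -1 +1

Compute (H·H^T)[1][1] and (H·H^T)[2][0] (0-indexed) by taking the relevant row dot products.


Row 0 of H: [1, 1, -1, -1].
Row 1 of H: [1, -1, -1, 1].
Row 2 of H: [1, 1, -1, 1].
(H·H^T)[1][1] = Σ_j H[1][j]·H[1][j] = (1)² + (-1)² + (-1)² + (1)² = 1 + 1 + 1 + 1 = 4.
(H·H^T)[2][0] = Σ_j H[2][j]·H[0][j] = (1)·(1) + (1)·(1) + (-1)·(-1) + (1)·(-1) = 1 + 1 + 1 + -1 = 2.
Rows 2 and 0 are not orthogonal (dot product = 2 ≠ 0), so H is not a Hadamard matrix.

(1,1) entry = 4; (2,0) entry = 2.


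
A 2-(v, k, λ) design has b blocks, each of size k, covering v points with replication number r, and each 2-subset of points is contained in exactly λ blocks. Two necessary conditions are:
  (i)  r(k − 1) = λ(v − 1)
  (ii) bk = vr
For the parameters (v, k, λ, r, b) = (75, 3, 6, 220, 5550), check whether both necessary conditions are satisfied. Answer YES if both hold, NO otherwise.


Condition (i): r(k − 1) = 220·2 = 440; λ(v − 1) = 6·74 = 444. Match? NO.
Condition (ii): bk = 5550·3 = 16650; vr = 75·220 = 16500. Match? NO.
Both conditions hold? NO.

NO


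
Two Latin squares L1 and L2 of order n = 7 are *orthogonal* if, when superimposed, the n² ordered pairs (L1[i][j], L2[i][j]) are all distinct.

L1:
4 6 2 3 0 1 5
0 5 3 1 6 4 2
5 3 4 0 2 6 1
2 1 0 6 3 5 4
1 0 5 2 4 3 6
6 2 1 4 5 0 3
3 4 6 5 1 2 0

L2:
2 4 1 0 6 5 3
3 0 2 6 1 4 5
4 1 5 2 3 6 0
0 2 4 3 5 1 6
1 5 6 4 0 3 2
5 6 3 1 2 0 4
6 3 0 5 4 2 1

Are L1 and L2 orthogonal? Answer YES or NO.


Form the n² = 49 superimposed pairs (L1[i][j], L2[i][j]), row by row (rows and columns indexed from 0):
row 0: (4,2) (6,4) (2,1) (3,0) (0,6) (1,5) (5,3)
row 1: (0,3) (5,0) (3,2) (1,6) (6,1) (4,4) (2,5)
row 2: (5,4) (3,1) (4,5) (0,2) (2,3) (6,6) (1,0)
row 3: (2,0) (1,2) (0,4) (6,3) (3,5) (5,1) (4,6)
row 4: (1,1) (0,5) (5,6) (2,4) (4,0) (3,3) (6,2)
row 5: (6,5) (2,6) (1,3) (4,1) (5,2) (0,0) (3,4)
row 6: (3,6) (4,3) (6,0) (5,5) (1,4) (2,2) (0,1)
Orthogonality requires all 49 pairs distinct.
Check by first coordinate: for each symbol s of L1, list the L2 entries in the n cells where L1 = s; they must all differ.
  L1 = 0: L2 entries (in reading order) 6, 3, 2, 4, 5, 0, 1 — all 7 distinct ✓
  L1 = 1: L2 entries (in reading order) 5, 6, 0, 2, 1, 3, 4 — all 7 distinct ✓
  L1 = 2: L2 entries (in reading order) 1, 5, 3, 0, 4, 6, 2 — all 7 distinct ✓
  L1 = 3: L2 entries (in reading order) 0, 2, 1, 5, 3, 4, 6 — all 7 distinct ✓
  L1 = 4: L2 entries (in reading order) 2, 4, 5, 6, 0, 1, 3 — all 7 distinct ✓
  L1 = 5: L2 entries (in reading order) 3, 0, 4, 1, 6, 2, 5 — all 7 distinct ✓
  L1 = 6: L2 entries (in reading order) 4, 1, 6, 3, 2, 5, 0 — all 7 distinct ✓
Every symbol of L1 meets every symbol of L2 exactly once, so all 49 pairs are distinct (49 of 49).
Conclusion: YES.

YES


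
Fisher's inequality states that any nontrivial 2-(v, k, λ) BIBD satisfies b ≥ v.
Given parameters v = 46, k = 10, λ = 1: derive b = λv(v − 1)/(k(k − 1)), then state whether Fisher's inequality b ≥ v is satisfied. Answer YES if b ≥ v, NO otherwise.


r = λ(v − 1)/(k − 1) = 1·45/9 = 5.
b = vr/k = 46·5/10 = 23.
Fisher's inequality: b ≥ v ⇔ 23 ≥ 46? NO.

NO


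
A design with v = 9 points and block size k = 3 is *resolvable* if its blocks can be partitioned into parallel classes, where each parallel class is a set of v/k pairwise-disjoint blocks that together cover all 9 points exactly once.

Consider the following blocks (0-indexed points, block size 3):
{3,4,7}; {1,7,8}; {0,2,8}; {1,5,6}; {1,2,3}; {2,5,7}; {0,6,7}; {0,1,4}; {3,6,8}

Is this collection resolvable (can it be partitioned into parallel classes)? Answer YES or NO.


v = 9, block size k = 3, number of blocks = 9.
For resolvability, blocks must partition into parallel classes of size v/k = 3.
Total blocks must therefore be a multiple of 3: 9 = 3·3 + 0 ⇒ divisible ✓.
Consider block {1,7,8}. It intersects every other block in the collection, so no parallel class of size 3 can contain it.
Since every block must belong to some parallel class in a resolution, the collection cannot be partitioned into parallel classes.
Resolvable? NO.

NO


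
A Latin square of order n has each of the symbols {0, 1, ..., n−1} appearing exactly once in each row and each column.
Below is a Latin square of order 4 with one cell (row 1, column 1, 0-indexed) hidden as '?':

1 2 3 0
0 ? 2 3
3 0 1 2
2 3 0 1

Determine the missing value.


Row 1 contains symbols [0, 2, 3] — missing [1].
Column 1 contains symbols [0, 2, 3] — missing [1].
The missing symbol must appear in both missing sets; intersection = [1].
Therefore the hidden value is 1.

Missing value = 1.


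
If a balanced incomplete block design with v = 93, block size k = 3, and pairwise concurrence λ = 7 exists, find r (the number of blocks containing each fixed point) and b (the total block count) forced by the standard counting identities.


Any 2-(v, k, λ) BIBD satisfies two necessary conditions:
  (i)  Each point sits in r blocks, and counting incidences through any fixed point gives r(k − 1) = λ(v − 1), so r = λ(v − 1)/(k − 1).
  (ii) Total incidences bk = vr, so b = vr/k.
Step 1: r = λ(v − 1)/(k − 1) = 7·(93 − 1)/(3 − 1) = 7·92/2 = 644/2 = 322.
Step 2: b = vr/k = 93·322/3 = 29946/3 = 9982.
Check integrality: r = 322 ∈ Z ✓, b = 9982 ∈ Z ✓.
(These identities are necessary conditions: they determine r and b for any design with these parameters, but do not by themselves prove that one exists.)

r = 322, b = 9982.


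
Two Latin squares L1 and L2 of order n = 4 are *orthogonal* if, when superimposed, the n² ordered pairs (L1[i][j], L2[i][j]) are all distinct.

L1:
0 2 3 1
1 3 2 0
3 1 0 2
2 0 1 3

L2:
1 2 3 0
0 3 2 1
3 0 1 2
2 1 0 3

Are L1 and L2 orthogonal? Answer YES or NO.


Form the n² = 16 superimposed pairs (L1[i][j], L2[i][j]), row by row (rows and columns indexed from 0):
row 0: (0,1) (2,2) (3,3) (1,0)
row 1: (1,0) (3,3) (2,2) (0,1)
row 2: (3,3) (1,0) (0,1) (2,2)
row 3: (2,2) (0,1) (1,0) (3,3)
Orthogonality requires all 16 pairs distinct.
But the pair (1,0) repeats: cell (0,3) has L1 = 1, L2 = 0, and cell (1,0) has L1 = 1, L2 = 0.
A repeated pair means some other pair never occurs (only 4 distinct pairs out of 16), so the squares are not orthogonal.
Conclusion: NO.

NO


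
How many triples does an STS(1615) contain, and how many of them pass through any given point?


An STS(v) is a 2-(v, 3, 1) BIBD: block size k = 3, λ = 1.
Replication: r(k − 1) = λ(v − 1) ⇒ r·2 = 1615 − 1 = 1614 ⇒ r = 807.
Block count: bk = vr ⇒ b·3 = 1615·807 = 1303305 ⇒ b = 434435.
(Check via b = v(v − 1)/6 = 1615·1614/6 = 2606610/6 = 434435.)

r = 807, b = 434435.


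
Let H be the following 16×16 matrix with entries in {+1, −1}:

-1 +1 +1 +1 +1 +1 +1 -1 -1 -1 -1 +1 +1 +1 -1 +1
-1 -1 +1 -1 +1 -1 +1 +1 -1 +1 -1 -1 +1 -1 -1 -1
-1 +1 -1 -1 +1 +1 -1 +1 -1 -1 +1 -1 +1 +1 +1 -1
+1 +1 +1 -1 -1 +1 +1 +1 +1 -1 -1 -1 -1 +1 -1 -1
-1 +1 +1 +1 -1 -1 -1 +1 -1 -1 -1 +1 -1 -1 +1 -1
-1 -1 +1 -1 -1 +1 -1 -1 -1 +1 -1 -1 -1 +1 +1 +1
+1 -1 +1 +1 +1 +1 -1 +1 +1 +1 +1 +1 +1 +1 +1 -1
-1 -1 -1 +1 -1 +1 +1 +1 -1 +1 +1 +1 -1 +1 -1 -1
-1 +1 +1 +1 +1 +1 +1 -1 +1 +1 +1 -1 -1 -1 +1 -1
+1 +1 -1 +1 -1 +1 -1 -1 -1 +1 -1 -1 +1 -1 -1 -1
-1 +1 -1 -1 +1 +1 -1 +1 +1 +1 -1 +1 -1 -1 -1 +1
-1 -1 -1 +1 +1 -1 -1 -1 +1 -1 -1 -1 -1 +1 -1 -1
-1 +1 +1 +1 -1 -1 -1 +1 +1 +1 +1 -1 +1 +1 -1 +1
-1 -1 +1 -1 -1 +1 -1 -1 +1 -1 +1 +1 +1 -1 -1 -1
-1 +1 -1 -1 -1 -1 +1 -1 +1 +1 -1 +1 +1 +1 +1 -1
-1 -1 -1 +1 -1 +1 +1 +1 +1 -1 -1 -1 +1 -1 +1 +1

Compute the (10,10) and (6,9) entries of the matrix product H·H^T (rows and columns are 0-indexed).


Row 6 of H: [1, -1, 1, 1, 1, 1, -1, 1, 1, 1, 1, 1, 1, 1, 1, -1].
Row 9 of H: [1, 1, -1, 1, -1, 1, -1, -1, -1, 1, -1, -1, 1, -1, -1, -1].
Row 10 of H: [-1, 1, -1, -1, 1, 1, -1, 1, 1, 1, -1, 1, -1, -1, -1, 1].
(H·H^T)[10][10] = Σ_j H[10][j]·H[10][j] = (-1)² + (1)² + (-1)² + (-1)² + (1)² + (1)² + (-1)² + (1)² + (1)² + (1)² + (-1)² + (1)² + (-1)² + (-1)² + (-1)² + (1)² = 1 + 1 + 1 + 1 + 1 + 1 + 1 + 1 + 1 + 1 + 1 + 1 + 1 + 1 + 1 + 1 = 16.
(H·H^T)[6][9] = Σ_j H[6][j]·H[9][j] = (1)·(1) + (-1)·(1) + (1)·(-1) + (1)·(1) + (1)·(-1) + (1)·(1) + (-1)·(-1) + (1)·(-1) + (1)·(-1) + (1)·(1) + (1)·(-1) + (1)·(-1) + (1)·(1) + (1)·(-1) + (1)·(-1) + (-1)·(-1) = 1 + -1 + -1 + 1 + -1 + 1 + 1 + -1 + -1 + 1 + -1 + -1 + 1 + -1 + -1 + 1 = -2.
Rows 6 and 9 are not orthogonal (dot product = -2 ≠ 0), so H is not a Hadamard matrix.

(10,10) entry = 16; (6,9) entry = -2.


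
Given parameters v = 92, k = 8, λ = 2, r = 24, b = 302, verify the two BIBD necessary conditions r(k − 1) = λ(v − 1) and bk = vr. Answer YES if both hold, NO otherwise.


Condition (i): r(k − 1) = 24·7 = 168; λ(v − 1) = 2·91 = 182. Match? NO.
Condition (ii): bk = 302·8 = 2416; vr = 92·24 = 2208. Match? NO.
Both conditions hold? NO.

NO


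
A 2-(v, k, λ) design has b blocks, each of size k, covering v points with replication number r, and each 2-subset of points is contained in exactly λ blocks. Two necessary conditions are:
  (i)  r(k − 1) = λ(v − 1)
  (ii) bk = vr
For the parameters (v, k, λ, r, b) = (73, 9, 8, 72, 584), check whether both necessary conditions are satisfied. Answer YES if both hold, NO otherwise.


Condition (i): r(k − 1) = 72·8 = 576; λ(v − 1) = 8·72 = 576. Match? YES.
Condition (ii): bk = 584·9 = 5256; vr = 73·72 = 5256. Match? YES.
Both conditions hold? YES.

YES


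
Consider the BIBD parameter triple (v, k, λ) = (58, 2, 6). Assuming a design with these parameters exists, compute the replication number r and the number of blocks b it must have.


Any 2-(v, k, λ) BIBD satisfies two necessary conditions:
  (i)  Each point sits in r blocks, and counting incidences through any fixed point gives r(k − 1) = λ(v − 1), so r = λ(v − 1)/(k − 1).
  (ii) Total incidences bk = vr, so b = vr/k.
Step 1: r = λ(v − 1)/(k − 1) = 6·(58 − 1)/(2 − 1) = 6·57/1 = 342/1 = 342.
Step 2: b = vr/k = 58·342/2 = 19836/2 = 9918.
Check integrality: r = 342 ∈ Z ✓, b = 9918 ∈ Z ✓.
(These identities are necessary conditions: they determine r and b for any design with these parameters, but do not by themselves prove that one exists.)

r = 342, b = 9918.


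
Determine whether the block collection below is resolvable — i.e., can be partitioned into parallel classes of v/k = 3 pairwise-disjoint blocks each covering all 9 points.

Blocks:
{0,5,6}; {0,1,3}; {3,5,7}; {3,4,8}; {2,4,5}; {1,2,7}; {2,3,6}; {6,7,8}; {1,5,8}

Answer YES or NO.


v = 9, block size k = 3, number of blocks = 9.
For resolvability, blocks must partition into parallel classes of size v/k = 3.
Total blocks must therefore be a multiple of 3: 9 = 3·3 + 0 ⇒ divisible ✓.
Consider block {3,5,7}. It intersects every other block in the collection, so no parallel class of size 3 can contain it.
Since every block must belong to some parallel class in a resolution, the collection cannot be partitioned into parallel classes.
Resolvable? NO.

NO


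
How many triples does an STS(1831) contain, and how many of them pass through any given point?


An STS(v) is a 2-(v, 3, 1) BIBD: block size k = 3, λ = 1.
Replication: r(k − 1) = λ(v − 1) ⇒ r·2 = 1831 − 1 = 1830 ⇒ r = 915.
Block count: bk = vr ⇒ b·3 = 1831·915 = 1675365 ⇒ b = 558455.
(Check via b = v(v − 1)/6 = 1831·1830/6 = 3350730/6 = 558455.)

r = 915, b = 558455.


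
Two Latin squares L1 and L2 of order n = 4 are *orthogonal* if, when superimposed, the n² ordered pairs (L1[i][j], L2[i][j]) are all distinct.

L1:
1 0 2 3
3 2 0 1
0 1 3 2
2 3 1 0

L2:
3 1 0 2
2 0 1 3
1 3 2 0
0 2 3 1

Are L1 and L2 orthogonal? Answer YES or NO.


Form the n² = 16 superimposed pairs (L1[i][j], L2[i][j]), row by row (rows and columns indexed from 0):
row 0: (1,3) (0,1) (2,0) (3,2)
row 1: (3,2) (2,0) (0,1) (1,3)
row 2: (0,1) (1,3) (3,2) (2,0)
row 3: (2,0) (3,2) (1,3) (0,1)
Orthogonality requires all 16 pairs distinct.
But the pair (3,2) repeats: cell (0,3) has L1 = 3, L2 = 2, and cell (1,0) has L1 = 3, L2 = 2.
A repeated pair means some other pair never occurs (only 4 distinct pairs out of 16), so the squares are not orthogonal.
Conclusion: NO.

NO


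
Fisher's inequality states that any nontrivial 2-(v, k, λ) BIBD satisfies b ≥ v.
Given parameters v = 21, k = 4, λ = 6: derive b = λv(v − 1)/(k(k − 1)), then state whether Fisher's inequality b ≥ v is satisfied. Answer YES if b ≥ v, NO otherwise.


b = λv(v − 1)/(k(k − 1)) = 6·21·20/(4·3) = 2520/12 = 210.
Compare with v = 21: b ≥ v, so Fisher's inequality holds.

YES


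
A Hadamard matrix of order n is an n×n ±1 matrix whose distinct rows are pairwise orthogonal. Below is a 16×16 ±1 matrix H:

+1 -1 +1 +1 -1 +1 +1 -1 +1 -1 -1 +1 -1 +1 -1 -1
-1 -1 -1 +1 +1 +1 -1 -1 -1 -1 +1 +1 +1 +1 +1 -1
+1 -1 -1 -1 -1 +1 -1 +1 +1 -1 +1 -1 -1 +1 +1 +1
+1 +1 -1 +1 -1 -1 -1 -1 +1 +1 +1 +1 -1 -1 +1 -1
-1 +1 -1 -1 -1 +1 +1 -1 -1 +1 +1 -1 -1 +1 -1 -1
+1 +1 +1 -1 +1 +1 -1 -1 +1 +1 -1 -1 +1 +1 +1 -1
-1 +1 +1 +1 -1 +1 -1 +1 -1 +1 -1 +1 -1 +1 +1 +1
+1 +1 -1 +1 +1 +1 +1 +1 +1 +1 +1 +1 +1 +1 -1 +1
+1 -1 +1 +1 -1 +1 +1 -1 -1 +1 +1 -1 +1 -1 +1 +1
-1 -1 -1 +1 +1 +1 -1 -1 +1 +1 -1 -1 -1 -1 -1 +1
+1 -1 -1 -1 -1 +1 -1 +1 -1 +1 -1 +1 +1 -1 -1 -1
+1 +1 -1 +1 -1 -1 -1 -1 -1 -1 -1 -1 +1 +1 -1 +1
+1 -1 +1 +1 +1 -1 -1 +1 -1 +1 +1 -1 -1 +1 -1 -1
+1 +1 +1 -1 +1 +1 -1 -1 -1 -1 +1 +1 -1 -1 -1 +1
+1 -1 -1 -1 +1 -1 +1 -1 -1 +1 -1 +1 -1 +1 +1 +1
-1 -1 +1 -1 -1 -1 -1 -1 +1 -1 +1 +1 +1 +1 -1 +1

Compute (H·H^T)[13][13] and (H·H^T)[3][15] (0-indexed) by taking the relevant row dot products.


Row 3 of H: [1, 1, -1, 1, -1, -1, -1, -1, 1, 1, 1, 1, -1, -1, 1, -1].
Row 13 of H: [1, 1, 1, -1, 1, 1, -1, -1, -1, -1, 1, 1, -1, -1, -1, 1].
Row 15 of H: [-1, -1, 1, -1, -1, -1, -1, -1, 1, -1, 1, 1, 1, 1, -1, 1].
(H·H^T)[13][13] = Σ_j H[13][j]·H[13][j] = (1)² + (1)² + (1)² + (-1)² + (1)² + (1)² + (-1)² + (-1)² + (-1)² + (-1)² + (1)² + (1)² + (-1)² + (-1)² + (-1)² + (1)² = 1 + 1 + 1 + 1 + 1 + 1 + 1 + 1 + 1 + 1 + 1 + 1 + 1 + 1 + 1 + 1 = 16.
(H·H^T)[3][15] = Σ_j H[3][j]·H[15][j] = (1)·(-1) + (1)·(-1) + (-1)·(1) + (1)·(-1) + (-1)·(-1) + (-1)·(-1) + (-1)·(-1) + (-1)·(-1) + (1)·(1) + (1)·(-1) + (1)·(1) + (1)·(1) + (-1)·(1) + (-1)·(1) + (1)·(-1) + (-1)·(1) = -1 + -1 + -1 + -1 + 1 + 1 + 1 + 1 + 1 + -1 + 1 + 1 + -1 + -1 + -1 + -1 = -2.
Rows 3 and 15 are not orthogonal (dot product = -2 ≠ 0), so H is not a Hadamard matrix.

(13,13) entry = 16; (3,15) entry = -2.


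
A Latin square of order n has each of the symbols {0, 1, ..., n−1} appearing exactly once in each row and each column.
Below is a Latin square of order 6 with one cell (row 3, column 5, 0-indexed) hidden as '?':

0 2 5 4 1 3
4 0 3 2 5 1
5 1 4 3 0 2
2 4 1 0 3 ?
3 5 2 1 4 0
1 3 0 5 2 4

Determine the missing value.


Row 3 contains symbols [0, 1, 2, 3, 4] — missing [5].
Column 5 contains symbols [0, 1, 2, 3, 4] — missing [5].
The missing symbol must appear in both missing sets; intersection = [5].
Therefore the hidden value is 5.

Missing value = 5.


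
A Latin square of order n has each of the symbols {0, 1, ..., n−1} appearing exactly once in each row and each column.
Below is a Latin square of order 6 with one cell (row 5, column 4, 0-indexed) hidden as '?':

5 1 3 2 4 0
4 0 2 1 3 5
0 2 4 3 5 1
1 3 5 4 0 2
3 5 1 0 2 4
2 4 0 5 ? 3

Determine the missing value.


Row 5 contains symbols [0, 2, 3, 4, 5] — missing [1].
Column 4 contains symbols [0, 2, 3, 4, 5] — missing [1].
The missing symbol must appear in both missing sets; intersection = [1].
Therefore the hidden value is 1.

Missing value = 1.


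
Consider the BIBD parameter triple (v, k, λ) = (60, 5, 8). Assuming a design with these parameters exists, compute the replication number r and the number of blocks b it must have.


Any 2-(v, k, λ) BIBD satisfies two necessary conditions:
  (i)  Each point sits in r blocks, and counting incidences through any fixed point gives r(k − 1) = λ(v − 1), so r = λ(v − 1)/(k − 1).
  (ii) Total incidences bk = vr, so b = vr/k.
Step 1: r = λ(v − 1)/(k − 1) = 8·(60 − 1)/(5 − 1) = 8·59/4 = 472/4 = 118.
Step 2: b = vr/k = 60·118/5 = 7080/5 = 1416.
Check integrality: r = 118 ∈ Z ✓, b = 1416 ∈ Z ✓.
(These identities are necessary conditions: they determine r and b for any design with these parameters, but do not by themselves prove that one exists.)

r = 118, b = 1416.
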